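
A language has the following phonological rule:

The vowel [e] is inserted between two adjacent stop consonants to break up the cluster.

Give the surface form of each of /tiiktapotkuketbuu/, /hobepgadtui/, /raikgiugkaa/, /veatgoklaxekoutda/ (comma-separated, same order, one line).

tiiketapotekuketebuu, hobepegadetui, raikegiugekaa, veategoklaxekouteda

/tiiktapotkuketbuu/: /k/ and /t/ form a stop–stop cluster, so [e] is inserted between them. /t/ and /k/ form a stop–stop cluster, so [e] is inserted between them. /t/ and /b/ form a stop–stop cluster, so [e] is inserted between them. → [tiiketapotekuketebuu].
/hobepgadtui/: /p/ and /g/ form a stop–stop cluster, so [e] is inserted between them. /d/ and /t/ form a stop–stop cluster, so [e] is inserted between them. → [hobepegadetui].
/raikgiugkaa/: /k/ and /g/ form a stop–stop cluster, so [e] is inserted between them. /g/ and /k/ form a stop–stop cluster, so [e] is inserted between them. → [raikegiugekaa].
/veatgoklaxekoutda/: /t/ and /g/ form a stop–stop cluster, so [e] is inserted between them. /t/ and /d/ form a stop–stop cluster, so [e] is inserted between them. → [veategoklaxekouteda].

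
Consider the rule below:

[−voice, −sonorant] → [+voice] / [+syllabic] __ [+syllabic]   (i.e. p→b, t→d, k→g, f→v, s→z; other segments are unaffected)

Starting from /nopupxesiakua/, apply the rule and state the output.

/p/ is a voiceless obstruent between vowels /o/ and /u/, so it voices to [b].
/s/ is a voiceless obstruent between vowels /e/ and /i/, so it voices to [z].
/k/ is a voiceless obstruent between vowels /a/ and /u/, so it voices to [g].
The other instance of /p/ does not occur in the required environment and remains unchanged.
Surface form: [nobupxeziagua].

nobupxeziagua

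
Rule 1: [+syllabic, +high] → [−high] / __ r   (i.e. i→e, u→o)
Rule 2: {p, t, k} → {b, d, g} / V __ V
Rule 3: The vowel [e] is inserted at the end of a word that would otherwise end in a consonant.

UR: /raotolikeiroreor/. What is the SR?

raodoligeeroreore

Rule 1 (pre-rhotic lowering): /i/ is a high vowel immediately before /r/, so it lowers to [e]. /raotolikeiroreor/ → raotolikeeroreor.
Rule 2 (intervocalic voicing): /t/ is a voiceless stop between vowels /o/ and /o/, so it voices to [d]. /k/ is a voiceless stop between vowels /i/ and /e/, so it voices to [g]. /raotolikeeroreor/ → raodoligeeroreor.
Rule 3 (final e-epenthesis): the form ends in the consonant /r/, so [e] is inserted word-finally. /raodoligeeroreor/ → raodoligeeroreore.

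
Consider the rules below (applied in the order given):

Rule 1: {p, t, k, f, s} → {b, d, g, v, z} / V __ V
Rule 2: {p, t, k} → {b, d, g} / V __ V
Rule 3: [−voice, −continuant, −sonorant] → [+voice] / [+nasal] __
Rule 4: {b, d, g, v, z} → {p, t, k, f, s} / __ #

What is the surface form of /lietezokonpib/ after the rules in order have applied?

liedezogonbip

Rule 1 (intervocalic voicing): /t/ is a voiceless obstruent between vowels /e/ and /e/, so it voices to [d]. /k/ is a voiceless obstruent between vowels /o/ and /o/, so it voices to [g]. /lietezokonpib/ → liedezogonpib.
Rule 2 (intervocalic voicing): no segment meets the environment; /liedezogonpib/ is unchanged.
Rule 3 (post-nasal voicing): /p/ is a voiceless stop immediately after the nasal /n/, so it voices to [b]. /liedezogonpib/ → liedezogonbib.
Rule 4 (final devoicing): /b/ is a voiced obstruent in word-final position, so it devoices to [p]. /liedezogonbib/ → liedezogonbip.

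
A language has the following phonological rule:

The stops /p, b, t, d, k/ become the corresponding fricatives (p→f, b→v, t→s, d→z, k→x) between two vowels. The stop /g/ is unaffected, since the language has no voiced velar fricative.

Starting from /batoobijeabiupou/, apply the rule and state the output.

/t/ is a stop between vowels /a/ and /o/, so it spirantizes to the fricative [s].
/b/ is a stop between vowels /o/ and /i/, so it spirantizes to the fricative [v].
/b/ is a stop between vowels /a/ and /i/, so it spirantizes to the fricative [v].
/p/ is a stop between vowels /u/ and /o/, so it spirantizes to the fricative [f].
The other instance of /b/ does not occur in the required environment and remains unchanged.
Surface form: [basoovijeaviufou].

basoovijeaviufou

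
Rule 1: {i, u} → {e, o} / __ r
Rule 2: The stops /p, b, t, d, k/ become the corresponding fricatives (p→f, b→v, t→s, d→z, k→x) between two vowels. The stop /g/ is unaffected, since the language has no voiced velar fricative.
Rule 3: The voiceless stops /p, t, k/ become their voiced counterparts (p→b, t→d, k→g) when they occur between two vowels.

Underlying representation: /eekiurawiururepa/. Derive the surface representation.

eexiorawiororefa

Rule 1 (pre-rhotic lowering): /u/ is a high vowel immediately before /r/, so it lowers to [o]. /u/ is a high vowel immediately before /r/, so it lowers to [o]. /u/ is a high vowel immediately before /r/, so it lowers to [o]. /eekiurawiururepa/ → eekiorawiororepa.
Rule 2 (intervocalic spirantization): /k/ is a stop between vowels /e/ and /i/, so it spirantizes to the fricative [x]. /p/ is a stop between vowels /e/ and /a/, so it spirantizes to the fricative [f]. /eekiorawiororepa/ → eexiorawiororefa.
Rule 3 (intervocalic voicing): no segment meets the environment; /eexiorawiororefa/ is unchanged.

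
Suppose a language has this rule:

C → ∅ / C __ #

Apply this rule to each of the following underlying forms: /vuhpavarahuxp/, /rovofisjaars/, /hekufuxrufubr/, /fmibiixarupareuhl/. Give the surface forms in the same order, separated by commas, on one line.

/vuhpavarahuxp/: /p/ is the second consonant of a word-final cluster /xp/, so it deletes. → [vuhpavarahux].
/rovofisjaars/: /s/ is the second consonant of a word-final cluster /rs/, so it deletes. → [rovofisjaar].
/hekufuxrufubr/: /r/ is the second consonant of a word-final cluster /br/, so it deletes. → [hekufuxrufub].
/fmibiixarupareuhl/: /l/ is the second consonant of a word-final cluster /hl/, so it deletes. → [fmibiixarupareuh].

vuhpavarahux, rovofisjaar, hekufuxrufub, fmibiixarupareuh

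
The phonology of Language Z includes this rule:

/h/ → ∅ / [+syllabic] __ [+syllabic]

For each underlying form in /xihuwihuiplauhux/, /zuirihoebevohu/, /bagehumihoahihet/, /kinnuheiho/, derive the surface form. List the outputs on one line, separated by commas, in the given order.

/xihuwihuiplauhux/: /h/ occurs between vowels /i/ and /u/, so it deletes. /h/ occurs between vowels /i/ and /u/, so it deletes. /h/ occurs between vowels /u/ and /u/, so it deletes. → [xiuwiuiplauux].
/zuirihoebevohu/: /h/ occurs between vowels /i/ and /o/, so it deletes. /h/ occurs between vowels /o/ and /u/, so it deletes. → [zuirioebevou].
/bagehumihoahihet/: /h/ occurs between vowels /e/ and /u/, so it deletes. /h/ occurs between vowels /i/ and /o/, so it deletes. /h/ occurs between vowels /a/ and /i/, so it deletes. /h/ occurs between vowels /i/ and /e/, so it deletes. → [bageumioaiet].
/kinnuheiho/: /h/ occurs between vowels /u/ and /e/, so it deletes. /h/ occurs between vowels /i/ and /o/, so it deletes. → [kinnueio].

xiuwiuiplauux, zuirioebevou, bageumioaiet, kinnueio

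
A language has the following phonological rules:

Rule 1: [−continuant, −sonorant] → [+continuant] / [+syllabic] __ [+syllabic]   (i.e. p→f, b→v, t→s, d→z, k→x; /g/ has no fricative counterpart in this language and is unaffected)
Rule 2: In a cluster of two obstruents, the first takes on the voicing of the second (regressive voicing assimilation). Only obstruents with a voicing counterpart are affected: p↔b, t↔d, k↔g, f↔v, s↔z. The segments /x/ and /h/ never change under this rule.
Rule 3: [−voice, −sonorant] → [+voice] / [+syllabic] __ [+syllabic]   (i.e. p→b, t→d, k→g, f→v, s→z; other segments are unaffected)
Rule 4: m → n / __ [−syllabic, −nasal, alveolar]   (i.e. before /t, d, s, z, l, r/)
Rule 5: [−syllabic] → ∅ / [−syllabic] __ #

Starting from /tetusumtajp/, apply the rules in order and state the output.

Rule 1 (intervocalic spirantization): /t/ is a stop between vowels /e/ and /u/, so it spirantizes to the fricative [s]. /tetusumtajp/ → tesusumtajp.
Rule 2 (regressive voicing assimilation): no segment meets the environment; /tesusumtajp/ is unchanged.
Rule 3 (intervocalic voicing): /s/ is a voiceless obstruent between vowels /e/ and /u/, so it voices to [z]. /s/ is a voiceless obstruent between vowels /u/ and /u/, so it voices to [z]. /tesusumtajp/ → tezuzumtajp.
Rule 4 (nasal place assimilation): /m/ precedes the alveolar consonant /t/, so it assimilates in place to [n]. /tezuzumtajp/ → tezuzuntajp.
Rule 5 (final cluster simplification): /p/ is the second consonant of a word-final cluster /jp/, so it deletes. /tezuzuntajp/ → tezuzuntaj.

tezuzuntaj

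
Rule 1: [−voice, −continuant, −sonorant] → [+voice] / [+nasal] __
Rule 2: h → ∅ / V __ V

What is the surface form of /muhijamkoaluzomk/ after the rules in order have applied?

Rule 1 (post-nasal voicing): /k/ is a voiceless stop immediately after the nasal /m/, so it voices to [g]. /k/ is a voiceless stop immediately after the nasal /m/, so it voices to [g]. /muhijamkoaluzomk/ → muhijamgoaluzomg.
Rule 2 (intervocalic h-deletion): /h/ occurs between vowels /u/ and /i/, so it deletes. /muhijamgoaluzomg/ → muijamgoaluzomg.

muijamgoaluzomg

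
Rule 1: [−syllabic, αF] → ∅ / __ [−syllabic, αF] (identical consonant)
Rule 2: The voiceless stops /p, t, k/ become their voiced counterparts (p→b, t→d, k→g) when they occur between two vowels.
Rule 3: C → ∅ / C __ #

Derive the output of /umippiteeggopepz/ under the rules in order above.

Rule 1 (degemination): /pp/ is a geminate; the first /p/ deletes. /gg/ is a geminate; the first /g/ deletes. /umippiteeggopepz/ → umipiteegopepz.
Rule 2 (intervocalic voicing): /p/ is a voiceless stop between vowels /i/ and /i/, so it voices to [b]. /t/ is a voiceless stop between vowels /i/ and /e/, so it voices to [d]. /p/ is a voiceless stop between vowels /o/ and /e/, so it voices to [b]. /umipiteegopepz/ → umibideegobepz.
Rule 3 (final cluster simplification): /z/ is the second consonant of a word-final cluster /pz/, so it deletes. /umibideegobepz/ → umibideegobep.

umibideegobep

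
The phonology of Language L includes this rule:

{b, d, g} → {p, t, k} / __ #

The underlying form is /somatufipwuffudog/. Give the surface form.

Scanning /somatufipwuffudog/: /d/ at position 15 is not in the conditioning environment; /g/ is a voiced stop in word-final position, so it devoices to [k].
Result: [somatufipwuffudok].

somatufipwuffudok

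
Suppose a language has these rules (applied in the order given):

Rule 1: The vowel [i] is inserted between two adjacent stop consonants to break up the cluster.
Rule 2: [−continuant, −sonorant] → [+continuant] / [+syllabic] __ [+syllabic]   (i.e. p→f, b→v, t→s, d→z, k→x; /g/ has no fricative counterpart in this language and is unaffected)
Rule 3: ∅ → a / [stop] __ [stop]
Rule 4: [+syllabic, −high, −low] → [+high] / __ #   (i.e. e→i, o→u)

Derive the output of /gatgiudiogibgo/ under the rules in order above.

gasigiuziogivigu

Rule 1 (stop-cluster i-epenthesis): /t/ and /g/ form a stop–stop cluster, so [i] is inserted between them. /b/ and /g/ form a stop–stop cluster, so [i] is inserted between them. /gatgiudiogibgo/ → gatigiudiogibigo.
Rule 2 (intervocalic spirantization): /t/ is a stop between vowels /a/ and /i/, so it spirantizes to the fricative [s]. /d/ is a stop between vowels /u/ and /i/, so it spirantizes to the fricative [z]. /b/ is a stop between vowels /i/ and /i/, so it spirantizes to the fricative [v]. /gatigiudiogibigo/ → gasigiuziogivigo.
Rule 3 (stop-cluster a-epenthesis): no segment meets the environment; /gasigiuziogivigo/ is unchanged.
Rule 4 (final vowel raising): /o/ is a mid vowel in word-final position, so it raises to [u]. /gasigiuziogivigo/ → gasigiuziogivigu.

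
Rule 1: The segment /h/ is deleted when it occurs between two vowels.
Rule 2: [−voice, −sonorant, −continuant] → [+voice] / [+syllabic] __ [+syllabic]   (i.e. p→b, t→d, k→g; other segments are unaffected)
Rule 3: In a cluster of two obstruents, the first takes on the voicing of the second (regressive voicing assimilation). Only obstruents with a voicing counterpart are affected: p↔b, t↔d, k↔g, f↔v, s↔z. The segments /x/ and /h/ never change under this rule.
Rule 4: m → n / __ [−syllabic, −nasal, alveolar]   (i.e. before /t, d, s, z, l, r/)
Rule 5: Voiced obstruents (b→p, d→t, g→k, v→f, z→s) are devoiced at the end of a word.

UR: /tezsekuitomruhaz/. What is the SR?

Rule 1 (intervocalic h-deletion): /h/ occurs between vowels /u/ and /a/, so it deletes. /tezsekuitomruhaz/ → tezsekuitomruaz.
Rule 2 (intervocalic voicing): /k/ is a voiceless stop between vowels /e/ and /u/, so it voices to [g]. /t/ is a voiceless stop between vowels /i/ and /o/, so it voices to [d]. /tezsekuitomruaz/ → tezseguidomruaz.
Rule 3 (regressive voicing assimilation): /z/ precedes the voiceless obstruent /s/, so it devoices to [s] by assimilation. /tezseguidomruaz/ → tesseguidomruaz.
Rule 4 (nasal place assimilation): /m/ precedes the alveolar consonant /r/, so it assimilates in place to [n]. /tesseguidomruaz/ → tesseguidonruaz.
Rule 5 (final devoicing): /z/ is a voiced obstruent in word-final position, so it devoices to [s]. /tesseguidonruaz/ → tesseguidonruas.

tesseguidonruas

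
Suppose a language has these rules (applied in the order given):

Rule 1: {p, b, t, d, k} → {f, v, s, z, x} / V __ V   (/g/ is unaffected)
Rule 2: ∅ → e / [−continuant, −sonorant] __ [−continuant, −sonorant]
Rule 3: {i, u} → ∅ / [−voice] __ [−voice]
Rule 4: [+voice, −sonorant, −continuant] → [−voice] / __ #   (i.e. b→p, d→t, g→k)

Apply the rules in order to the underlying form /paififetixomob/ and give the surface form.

paiffesxomop

Rule 1 (intervocalic spirantization): /t/ is a stop between vowels /e/ and /i/, so it spirantizes to the fricative [s]. /paififetixomob/ → paififesixomob.
Rule 2 (stop-cluster e-epenthesis): no segment meets the environment; /paififesixomob/ is unchanged.
Rule 3 (high vowel syncope): /i/ is a high vowel flanked by voiceless consonants /f/ and /f/, so it deletes. /i/ is a high vowel flanked by voiceless consonants /s/ and /x/, so it deletes. /paififesixomob/ → paiffesxomob.
Rule 4 (final devoicing): /b/ is a voiced stop in word-final position, so it devoices to [p]. /paiffesxomob/ → paiffesxomop.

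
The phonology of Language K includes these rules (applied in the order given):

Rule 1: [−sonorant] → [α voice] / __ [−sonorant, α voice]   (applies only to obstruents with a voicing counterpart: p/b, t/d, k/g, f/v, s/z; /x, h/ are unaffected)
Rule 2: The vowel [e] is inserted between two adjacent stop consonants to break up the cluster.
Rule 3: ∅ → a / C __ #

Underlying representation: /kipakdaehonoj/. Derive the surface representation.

Rule 1 (regressive voicing assimilation): /k/ precedes the voiced obstruent /d/, so it voices to [g] by assimilation. /kipakdaehonoj/ → kipagdaehonoj.
Rule 2 (stop-cluster e-epenthesis): /g/ and /d/ form a stop–stop cluster, so [e] is inserted between them. /kipagdaehonoj/ → kipagedaehonoj.
Rule 3 (final a-epenthesis): the form ends in the consonant /j/, so [a] is inserted word-finally. /kipagedaehonoj/ → kipagedaehonoja.

kipagedaehonoja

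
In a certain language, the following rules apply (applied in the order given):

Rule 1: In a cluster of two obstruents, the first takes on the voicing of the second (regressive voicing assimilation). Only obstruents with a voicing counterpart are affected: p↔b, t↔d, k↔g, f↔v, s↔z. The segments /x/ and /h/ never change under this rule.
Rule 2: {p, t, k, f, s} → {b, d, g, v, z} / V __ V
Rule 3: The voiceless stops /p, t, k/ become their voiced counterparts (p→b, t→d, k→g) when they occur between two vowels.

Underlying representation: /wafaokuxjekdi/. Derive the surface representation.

wavaoguxjegdi

Rule 1 (regressive voicing assimilation): /k/ precedes the voiced obstruent /d/, so it voices to [g] by assimilation. /wafaokuxjekdi/ → wafaokuxjegdi.
Rule 2 (intervocalic voicing): /f/ is a voiceless obstruent between vowels /a/ and /a/, so it voices to [v]. /k/ is a voiceless obstruent between vowels /o/ and /u/, so it voices to [g]. /wafaokuxjegdi/ → wavaoguxjegdi.
Rule 3 (intervocalic voicing): no segment meets the environment; /wavaoguxjegdi/ is unchanged.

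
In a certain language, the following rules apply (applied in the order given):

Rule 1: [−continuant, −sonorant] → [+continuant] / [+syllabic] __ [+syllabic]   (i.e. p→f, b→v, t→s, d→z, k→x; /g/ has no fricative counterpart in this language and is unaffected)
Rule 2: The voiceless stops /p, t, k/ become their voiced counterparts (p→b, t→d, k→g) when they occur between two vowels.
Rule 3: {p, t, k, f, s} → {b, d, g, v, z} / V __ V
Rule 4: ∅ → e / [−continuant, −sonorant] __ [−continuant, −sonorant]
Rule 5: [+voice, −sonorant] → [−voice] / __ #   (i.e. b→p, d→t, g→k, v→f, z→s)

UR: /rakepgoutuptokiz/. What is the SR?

Rule 1 (intervocalic spirantization): /k/ is a stop between vowels /a/ and /e/, so it spirantizes to the fricative [x]. /t/ is a stop between vowels /u/ and /u/, so it spirantizes to the fricative [s]. /k/ is a stop between vowels /o/ and /i/, so it spirantizes to the fricative [x]. /rakepgoutuptokiz/ → raxepgousuptoxiz.
Rule 2 (intervocalic voicing): no segment meets the environment; /raxepgousuptoxiz/ is unchanged.
Rule 3 (intervocalic voicing): /s/ is a voiceless obstruent between vowels /u/ and /u/, so it voices to [z]. /raxepgousuptoxiz/ → raxepgouzuptoxiz.
Rule 4 (stop-cluster e-epenthesis): /p/ and /g/ form a stop–stop cluster, so [e] is inserted between them. /p/ and /t/ form a stop–stop cluster, so [e] is inserted between them. /raxepgouzuptoxiz/ → raxepegouzupetoxiz.
Rule 5 (final devoicing): /z/ is a voiced obstruent in word-final position, so it devoices to [s]. /raxepegouzupetoxiz/ → raxepegouzupetoxis.

raxepegouzupetoxis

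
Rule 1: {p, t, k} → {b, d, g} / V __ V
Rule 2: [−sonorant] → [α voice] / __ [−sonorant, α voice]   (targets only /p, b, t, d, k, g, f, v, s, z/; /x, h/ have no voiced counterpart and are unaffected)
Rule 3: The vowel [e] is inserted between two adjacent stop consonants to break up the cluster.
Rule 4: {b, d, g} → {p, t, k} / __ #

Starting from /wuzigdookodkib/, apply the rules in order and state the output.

Rule 1 (intervocalic voicing): /k/ is a voiceless stop between vowels /o/ and /o/, so it voices to [g]. /wuzigdookodkib/ → wuzigdoogodkib.
Rule 2 (regressive voicing assimilation): /d/ precedes the voiceless obstruent /k/, so it devoices to [t] by assimilation. /wuzigdoogodkib/ → wuzigdoogotkib.
Rule 3 (stop-cluster e-epenthesis): /g/ and /d/ form a stop–stop cluster, so [e] is inserted between them. /t/ and /k/ form a stop–stop cluster, so [e] is inserted between them. /wuzigdoogotkib/ → wuzigedoogotekib.
Rule 4 (final devoicing): /b/ is a voiced stop in word-final position, so it devoices to [p]. /wuzigedoogotekib/ → wuzigedoogotekip.

wuzigedoogotekip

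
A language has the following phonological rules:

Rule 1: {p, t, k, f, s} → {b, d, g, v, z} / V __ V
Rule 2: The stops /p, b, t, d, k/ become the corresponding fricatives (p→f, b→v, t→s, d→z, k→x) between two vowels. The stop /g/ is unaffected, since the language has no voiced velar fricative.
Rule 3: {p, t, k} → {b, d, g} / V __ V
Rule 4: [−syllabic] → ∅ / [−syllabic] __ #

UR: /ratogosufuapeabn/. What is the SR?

Rule 1 (intervocalic voicing): /t/ is a voiceless obstruent between vowels /a/ and /o/, so it voices to [d]. /s/ is a voiceless obstruent between vowels /o/ and /u/, so it voices to [z]. /f/ is a voiceless obstruent between vowels /u/ and /u/, so it voices to [v]. /p/ is a voiceless obstruent between vowels /a/ and /e/, so it voices to [b]. /ratogosufuapeabn/ → radogozuvuabeabn.
Rule 2 (intervocalic spirantization): /d/ is a stop between vowels /a/ and /o/, so it spirantizes to the fricative [z]. /b/ is a stop between vowels /a/ and /e/, so it spirantizes to the fricative [v]. /radogozuvuabeabn/ → razogozuvuaveabn.
Rule 3 (intervocalic voicing): no segment meets the environment; /razogozuvuaveabn/ is unchanged.
Rule 4 (final cluster simplification): /n/ is the second consonant of a word-final cluster /bn/, so it deletes. /razogozuvuaveabn/ → razogozuvuaveab.

razogozuvuaveab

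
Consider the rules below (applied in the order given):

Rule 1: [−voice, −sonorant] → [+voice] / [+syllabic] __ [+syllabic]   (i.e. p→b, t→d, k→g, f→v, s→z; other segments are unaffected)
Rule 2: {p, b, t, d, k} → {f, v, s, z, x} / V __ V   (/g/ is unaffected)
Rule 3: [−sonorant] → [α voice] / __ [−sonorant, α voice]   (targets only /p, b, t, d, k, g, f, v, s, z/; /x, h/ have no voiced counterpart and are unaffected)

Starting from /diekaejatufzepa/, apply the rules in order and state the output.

Rule 1 (intervocalic voicing): /k/ is a voiceless obstruent between vowels /e/ and /a/, so it voices to [g]. /t/ is a voiceless obstruent between vowels /a/ and /u/, so it voices to [d]. /p/ is a voiceless obstruent between vowels /e/ and /a/, so it voices to [b]. /diekaejatufzepa/ → diegaejadufzeba.
Rule 2 (intervocalic spirantization): /d/ is a stop between vowels /a/ and /u/, so it spirantizes to the fricative [z]. /b/ is a stop between vowels /e/ and /a/, so it spirantizes to the fricative [v]. /diegaejadufzeba/ → diegaejazufzeva.
Rule 3 (regressive voicing assimilation): /f/ precedes the voiced obstruent /z/, so it voices to [v] by assimilation. /diegaejazufzeva/ → diegaejazuvzeva.

diegaejazuvzeva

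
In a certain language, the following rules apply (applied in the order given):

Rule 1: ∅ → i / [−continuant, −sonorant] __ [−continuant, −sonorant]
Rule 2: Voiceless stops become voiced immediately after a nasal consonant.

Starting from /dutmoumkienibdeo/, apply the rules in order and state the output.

dutmoumgienibideo

Rule 1 (stop-cluster i-epenthesis): /b/ and /d/ form a stop–stop cluster, so [i] is inserted between them. /dutmoumkienibdeo/ → dutmoumkienibideo.
Rule 2 (post-nasal voicing): /k/ is a voiceless stop immediately after the nasal /m/, so it voices to [g]. /dutmoumkienibideo/ → dutmoumgienibideo.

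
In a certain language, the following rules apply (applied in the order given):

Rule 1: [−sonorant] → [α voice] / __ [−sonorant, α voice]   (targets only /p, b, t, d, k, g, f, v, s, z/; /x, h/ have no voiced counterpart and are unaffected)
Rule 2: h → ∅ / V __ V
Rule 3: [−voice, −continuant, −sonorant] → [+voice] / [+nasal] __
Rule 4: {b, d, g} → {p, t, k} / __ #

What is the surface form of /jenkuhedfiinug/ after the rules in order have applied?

Rule 1 (regressive voicing assimilation): /d/ precedes the voiceless obstruent /f/, so it devoices to [t] by assimilation. /jenkuhedfiinug/ → jenkuhetfiinug.
Rule 2 (intervocalic h-deletion): /h/ occurs between vowels /u/ and /e/, so it deletes. /jenkuhetfiinug/ → jenkuetfiinug.
Rule 3 (post-nasal voicing): /k/ is a voiceless stop immediately after the nasal /n/, so it voices to [g]. /jenkuetfiinug/ → jenguetfiinug.
Rule 4 (final devoicing): /g/ is a voiced stop in word-final position, so it devoices to [k]. /jenguetfiinug/ → jenguetfiinuk.

jenguetfiinuk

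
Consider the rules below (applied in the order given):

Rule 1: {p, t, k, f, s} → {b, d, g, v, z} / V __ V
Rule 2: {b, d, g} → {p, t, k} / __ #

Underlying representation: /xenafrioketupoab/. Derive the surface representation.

xenafriogeduboap

Rule 1 (intervocalic voicing): /k/ is a voiceless obstruent between vowels /o/ and /e/, so it voices to [g]. /t/ is a voiceless obstruent between vowels /e/ and /u/, so it voices to [d]. /p/ is a voiceless obstruent between vowels /u/ and /o/, so it voices to [b]. /xenafrioketupoab/ → xenafriogeduboab.
Rule 2 (final devoicing): /b/ is a voiced stop in word-final position, so it devoices to [p]. /xenafriogeduboab/ → xenafriogeduboap.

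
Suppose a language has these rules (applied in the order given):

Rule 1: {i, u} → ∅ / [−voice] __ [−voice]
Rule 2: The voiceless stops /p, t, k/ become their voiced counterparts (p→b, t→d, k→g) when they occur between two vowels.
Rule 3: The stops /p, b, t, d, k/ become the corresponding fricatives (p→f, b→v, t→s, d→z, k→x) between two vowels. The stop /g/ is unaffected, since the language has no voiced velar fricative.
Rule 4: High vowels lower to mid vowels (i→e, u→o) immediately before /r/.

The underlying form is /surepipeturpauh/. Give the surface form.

soreppezorpauh

Rule 1 (high vowel syncope): /i/ is a high vowel flanked by voiceless consonants /p/ and /p/, so it deletes. /surepipeturpauh/ → sureppeturpauh.
Rule 2 (intervocalic voicing): /t/ is a voiceless stop between vowels /e/ and /u/, so it voices to [d]. /sureppeturpauh/ → sureppedurpauh.
Rule 3 (intervocalic spirantization): /d/ is a stop between vowels /e/ and /u/, so it spirantizes to the fricative [z]. /sureppedurpauh/ → sureppezurpauh.
Rule 4 (pre-rhotic lowering): /u/ is a high vowel immediately before /r/, so it lowers to [o]. /u/ is a high vowel immediately before /r/, so it lowers to [o]. /sureppezurpauh/ → soreppezorpauh.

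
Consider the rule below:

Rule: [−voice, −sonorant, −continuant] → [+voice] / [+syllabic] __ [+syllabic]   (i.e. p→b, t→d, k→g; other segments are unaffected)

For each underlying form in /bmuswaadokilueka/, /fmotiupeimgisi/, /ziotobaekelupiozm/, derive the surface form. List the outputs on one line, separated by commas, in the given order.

/bmuswaadokilueka/: /k/ is a voiceless stop between vowels /o/ and /i/, so it voices to [g]. /k/ is a voiceless stop between vowels /e/ and /a/, so it voices to [g]. → [bmuswaadogiluega].
/fmotiupeimgisi/: /t/ is a voiceless stop between vowels /o/ and /i/, so it voices to [d]. /p/ is a voiceless stop between vowels /u/ and /e/, so it voices to [b]. → [fmodiubeimgisi].
/ziotobaekelupiozm/: /t/ is a voiceless stop between vowels /o/ and /o/, so it voices to [d]. /k/ is a voiceless stop between vowels /e/ and /e/, so it voices to [g]. /p/ is a voiceless stop between vowels /u/ and /i/, so it voices to [b]. → [ziodobaegelubiozm].

bmuswaadogiluega, fmodiubeimgisi, ziodobaegelubiozm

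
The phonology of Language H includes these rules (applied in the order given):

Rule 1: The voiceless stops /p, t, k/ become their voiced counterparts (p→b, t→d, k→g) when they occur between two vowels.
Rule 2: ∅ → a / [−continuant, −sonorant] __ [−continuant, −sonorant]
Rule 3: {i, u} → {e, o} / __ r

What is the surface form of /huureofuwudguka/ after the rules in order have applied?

huoreofuwudaguga

Rule 1 (intervocalic voicing): /k/ is a voiceless stop between vowels /u/ and /a/, so it voices to [g]. /huureofuwudguka/ → huureofuwudguga.
Rule 2 (stop-cluster a-epenthesis): /d/ and /g/ form a stop–stop cluster, so [a] is inserted between them. /huureofuwudguga/ → huureofuwudaguga.
Rule 3 (pre-rhotic lowering): /u/ is a high vowel immediately before /r/, so it lowers to [o]. /huureofuwudaguga/ → huoreofuwudaguga.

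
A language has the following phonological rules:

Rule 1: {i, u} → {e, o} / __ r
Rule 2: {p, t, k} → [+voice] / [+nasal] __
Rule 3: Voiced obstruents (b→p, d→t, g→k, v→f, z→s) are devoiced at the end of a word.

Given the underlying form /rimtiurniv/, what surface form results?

rimdiornif

Rule 1 (pre-rhotic lowering): /u/ is a high vowel immediately before /r/, so it lowers to [o]. /rimtiurniv/ → rimtiorniv.
Rule 2 (post-nasal voicing): /t/ is a voiceless stop immediately after the nasal /m/, so it voices to [d]. /rimtiorniv/ → rimdiorniv.
Rule 3 (final devoicing): /v/ is a voiced obstruent in word-final position, so it devoices to [f]. /rimdiorniv/ → rimdiornif.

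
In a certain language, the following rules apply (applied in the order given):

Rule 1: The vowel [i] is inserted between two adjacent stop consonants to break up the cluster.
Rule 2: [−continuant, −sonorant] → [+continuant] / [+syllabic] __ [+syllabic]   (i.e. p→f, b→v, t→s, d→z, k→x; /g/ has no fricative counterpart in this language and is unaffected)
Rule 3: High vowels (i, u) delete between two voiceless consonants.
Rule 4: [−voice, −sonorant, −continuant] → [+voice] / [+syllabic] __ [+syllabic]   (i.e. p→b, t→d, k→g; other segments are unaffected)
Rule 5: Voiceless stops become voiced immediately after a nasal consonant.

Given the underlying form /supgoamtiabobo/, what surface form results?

sfigoamdiavovo

Rule 1 (stop-cluster i-epenthesis): /p/ and /g/ form a stop–stop cluster, so [i] is inserted between them. /supgoamtiabobo/ → supigoamtiabobo.
Rule 2 (intervocalic spirantization): /p/ is a stop between vowels /u/ and /i/, so it spirantizes to the fricative [f]. /b/ is a stop between vowels /a/ and /o/, so it spirantizes to the fricative [v]. /b/ is a stop between vowels /o/ and /o/, so it spirantizes to the fricative [v]. /supigoamtiabobo/ → sufigoamtiavovo.
Rule 3 (high vowel syncope): /u/ is a high vowel flanked by voiceless consonants /s/ and /f/, so it deletes. /sufigoamtiavovo/ → sfigoamtiavovo.
Rule 4 (intervocalic voicing): no segment meets the environment; /sfigoamtiavovo/ is unchanged.
Rule 5 (post-nasal voicing): /t/ is a voiceless stop immediately after the nasal /m/, so it voices to [d]. /sfigoamtiavovo/ → sfigoamdiavovo.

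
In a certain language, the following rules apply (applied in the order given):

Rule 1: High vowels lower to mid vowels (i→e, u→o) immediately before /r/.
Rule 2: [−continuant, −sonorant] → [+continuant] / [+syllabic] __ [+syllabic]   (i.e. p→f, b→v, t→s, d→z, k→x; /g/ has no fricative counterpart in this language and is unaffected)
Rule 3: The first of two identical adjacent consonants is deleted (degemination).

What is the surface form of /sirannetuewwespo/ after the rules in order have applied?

seranesuewespo

Rule 1 (pre-rhotic lowering): /i/ is a high vowel immediately before /r/, so it lowers to [e]. /sirannetuewwespo/ → serannetuewwespo.
Rule 2 (intervocalic spirantization): /t/ is a stop between vowels /e/ and /u/, so it spirantizes to the fricative [s]. /serannetuewwespo/ → serannesuewwespo.
Rule 3 (degemination): /nn/ is a geminate; the first /n/ deletes. /ww/ is a geminate; the first /w/ deletes. /serannesuewwespo/ → seranesuewespo.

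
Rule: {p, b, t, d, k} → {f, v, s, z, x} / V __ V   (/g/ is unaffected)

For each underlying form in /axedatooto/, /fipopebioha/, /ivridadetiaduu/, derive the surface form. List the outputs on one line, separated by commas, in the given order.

axezasooso, fifofevioha, ivrizazesiazuu

/axedatooto/: /d/ is a stop between vowels /e/ and /a/, so it spirantizes to the fricative [z]. /t/ is a stop between vowels /a/ and /o/, so it spirantizes to the fricative [s]. /t/ is a stop between vowels /o/ and /o/, so it spirantizes to the fricative [s]. → [axezasooso].
/fipopebioha/: /p/ is a stop between vowels /i/ and /o/, so it spirantizes to the fricative [f]. /p/ is a stop between vowels /o/ and /e/, so it spirantizes to the fricative [f]. /b/ is a stop between vowels /e/ and /i/, so it spirantizes to the fricative [v]. → [fifofevioha].
/ivridadetiaduu/: /d/ is a stop between vowels /i/ and /a/, so it spirantizes to the fricative [z]. /d/ is a stop between vowels /a/ and /e/, so it spirantizes to the fricative [z]. /t/ is a stop between vowels /e/ and /i/, so it spirantizes to the fricative [s]. /d/ is a stop between vowels /a/ and /u/, so it spirantizes to the fricative [z]. → [ivrizazesiazuu].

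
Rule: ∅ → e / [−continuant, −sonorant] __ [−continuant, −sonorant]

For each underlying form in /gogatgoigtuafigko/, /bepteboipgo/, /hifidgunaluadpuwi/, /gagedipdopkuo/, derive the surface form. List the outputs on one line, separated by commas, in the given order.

gogategoigetuafigeko, bepeteboipego, hifidegunaluadepuwi, gagedipedopekuo

/gogatgoigtuafigko/: /t/ and /g/ form a stop–stop cluster, so [e] is inserted between them. /g/ and /t/ form a stop–stop cluster, so [e] is inserted between them. /g/ and /k/ form a stop–stop cluster, so [e] is inserted between them. → [gogategoigetuafigeko].
/bepteboipgo/: /p/ and /t/ form a stop–stop cluster, so [e] is inserted between them. /p/ and /g/ form a stop–stop cluster, so [e] is inserted between them. → [bepeteboipego].
/hifidgunaluadpuwi/: /d/ and /g/ form a stop–stop cluster, so [e] is inserted between them. /d/ and /p/ form a stop–stop cluster, so [e] is inserted between them. → [hifidegunaluadepuwi].
/gagedipdopkuo/: /p/ and /d/ form a stop–stop cluster, so [e] is inserted between them. /p/ and /k/ form a stop–stop cluster, so [e] is inserted between them. → [gagedipedopekuo].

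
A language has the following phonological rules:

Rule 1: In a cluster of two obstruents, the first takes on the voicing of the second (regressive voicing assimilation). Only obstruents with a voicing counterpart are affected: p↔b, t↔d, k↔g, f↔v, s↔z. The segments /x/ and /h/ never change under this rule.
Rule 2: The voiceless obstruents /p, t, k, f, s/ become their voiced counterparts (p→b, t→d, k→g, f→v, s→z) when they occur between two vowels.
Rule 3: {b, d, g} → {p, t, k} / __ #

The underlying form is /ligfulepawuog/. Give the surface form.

Rule 1 (regressive voicing assimilation): /g/ precedes the voiceless obstruent /f/, so it devoices to [k] by assimilation. /ligfulepawuog/ → likfulepawuog.
Rule 2 (intervocalic voicing): /p/ is a voiceless obstruent between vowels /e/ and /a/, so it voices to [b]. /likfulepawuog/ → likfulebawuog.
Rule 3 (final devoicing): /g/ is a voiced stop in word-final position, so it devoices to [k]. /likfulebawuog/ → likfulebawuok.

likfulebawuok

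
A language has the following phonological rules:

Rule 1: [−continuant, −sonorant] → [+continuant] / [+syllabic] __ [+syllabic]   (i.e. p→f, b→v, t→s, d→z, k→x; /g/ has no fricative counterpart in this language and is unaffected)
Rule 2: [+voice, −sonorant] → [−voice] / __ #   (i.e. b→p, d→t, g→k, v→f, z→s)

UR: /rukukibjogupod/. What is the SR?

ruxuxibjogufot

Rule 1 (intervocalic spirantization): /k/ is a stop between vowels /u/ and /u/, so it spirantizes to the fricative [x]. /k/ is a stop between vowels /u/ and /i/, so it spirantizes to the fricative [x]. /p/ is a stop between vowels /u/ and /o/, so it spirantizes to the fricative [f]. /rukukibjogupod/ → ruxuxibjogufod.
Rule 2 (final devoicing): /d/ is a voiced obstruent in word-final position, so it devoices to [t]. /ruxuxibjogufod/ → ruxuxibjogufot.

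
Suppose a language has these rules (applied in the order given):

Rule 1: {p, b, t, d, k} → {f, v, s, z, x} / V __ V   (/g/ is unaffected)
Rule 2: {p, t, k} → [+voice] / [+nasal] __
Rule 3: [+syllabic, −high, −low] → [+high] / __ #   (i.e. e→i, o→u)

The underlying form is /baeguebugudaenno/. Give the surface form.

Rule 1 (intervocalic spirantization): /b/ is a stop between vowels /e/ and /u/, so it spirantizes to the fricative [v]. /d/ is a stop between vowels /u/ and /a/, so it spirantizes to the fricative [z]. /baeguebugudaenno/ → baeguevuguzaenno.
Rule 2 (post-nasal voicing): no segment meets the environment; /baeguevuguzaenno/ is unchanged.
Rule 3 (final vowel raising): /o/ is a mid vowel in word-final position, so it raises to [u]. /baeguevuguzaenno/ → baeguevuguzaennu.

baeguevuguzaennu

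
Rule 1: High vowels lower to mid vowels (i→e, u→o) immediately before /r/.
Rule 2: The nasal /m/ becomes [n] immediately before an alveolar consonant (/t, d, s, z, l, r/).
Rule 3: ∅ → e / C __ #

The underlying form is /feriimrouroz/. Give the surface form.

feriinrooroze

Rule 1 (pre-rhotic lowering): /u/ is a high vowel immediately before /r/, so it lowers to [o]. /feriimrouroz/ → feriimrooroz.
Rule 2 (nasal place assimilation): /m/ precedes the alveolar consonant /r/, so it assimilates in place to [n]. /feriimrooroz/ → feriinrooroz.
Rule 3 (final e-epenthesis): the form ends in the consonant /z/, so [e] is inserted word-finally. /feriinrooroz/ → feriinrooroze.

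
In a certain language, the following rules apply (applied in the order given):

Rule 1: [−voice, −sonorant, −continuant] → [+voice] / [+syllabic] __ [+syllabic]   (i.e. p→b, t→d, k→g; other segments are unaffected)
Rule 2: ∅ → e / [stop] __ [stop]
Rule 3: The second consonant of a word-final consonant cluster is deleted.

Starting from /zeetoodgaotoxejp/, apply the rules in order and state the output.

zeedoodegaodoxej

Rule 1 (intervocalic voicing): /t/ is a voiceless stop between vowels /e/ and /o/, so it voices to [d]. /t/ is a voiceless stop between vowels /o/ and /o/, so it voices to [d]. /zeetoodgaotoxejp/ → zeedoodgaodoxejp.
Rule 2 (stop-cluster e-epenthesis): /d/ and /g/ form a stop–stop cluster, so [e] is inserted between them. /zeedoodgaodoxejp/ → zeedoodegaodoxejp.
Rule 3 (final cluster simplification): /p/ is the second consonant of a word-final cluster /jp/, so it deletes. /zeedoodegaodoxejp/ → zeedoodegaodoxej.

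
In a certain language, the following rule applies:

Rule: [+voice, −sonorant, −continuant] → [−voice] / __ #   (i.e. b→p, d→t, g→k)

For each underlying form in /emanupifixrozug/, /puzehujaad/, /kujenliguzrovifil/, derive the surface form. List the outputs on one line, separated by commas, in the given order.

/emanupifixrozug/: /g/ is a voiced stop in word-final position, so it devoices to [k]. → [emanupifixrozuk].
/puzehujaad/: /d/ is a voiced stop in word-final position, so it devoices to [t]. → [puzehujaat].
/kujenliguzrovifil/: the rule's environment is not met; surfaces unchanged as [kujenliguzrovifil].

emanupifixrozuk, puzehujaat, kujenliguzrovifil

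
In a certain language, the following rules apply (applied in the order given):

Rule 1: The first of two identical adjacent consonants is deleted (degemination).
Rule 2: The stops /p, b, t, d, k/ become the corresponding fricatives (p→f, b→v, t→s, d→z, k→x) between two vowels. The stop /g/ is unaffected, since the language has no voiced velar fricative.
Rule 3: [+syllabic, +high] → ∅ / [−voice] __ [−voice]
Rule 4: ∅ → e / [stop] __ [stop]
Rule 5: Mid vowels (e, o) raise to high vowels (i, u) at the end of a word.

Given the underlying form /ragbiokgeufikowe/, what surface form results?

ragebiokegeufxowi

Rule 1 (degemination): no segment meets the environment; /ragbiokgeufikowe/ is unchanged.
Rule 2 (intervocalic spirantization): /k/ is a stop between vowels /i/ and /o/, so it spirantizes to the fricative [x]. /ragbiokgeufikowe/ → ragbiokgeufixowe.
Rule 3 (high vowel syncope): /i/ is a high vowel flanked by voiceless consonants /f/ and /x/, so it deletes. /ragbiokgeufixowe/ → ragbiokgeufxowe.
Rule 4 (stop-cluster e-epenthesis): /g/ and /b/ form a stop–stop cluster, so [e] is inserted between them. /k/ and /g/ form a stop–stop cluster, so [e] is inserted between them. /ragbiokgeufxowe/ → ragebiokegeufxowe.
Rule 5 (final vowel raising): /e/ is a mid vowel in word-final position, so it raises to [i]. /ragebiokegeufxowe/ → ragebiokegeufxowi.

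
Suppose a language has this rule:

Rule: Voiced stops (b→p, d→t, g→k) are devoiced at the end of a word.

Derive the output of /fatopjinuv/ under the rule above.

fatopjinuv

No segment of /fatopjinuv/ meets the structural description of the rule, so the form surfaces unchanged.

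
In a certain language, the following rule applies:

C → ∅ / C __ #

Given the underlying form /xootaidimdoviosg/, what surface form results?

xootaidimdovios

/g/ is the second consonant of a word-final cluster /sg/, so it deletes.
Surface form: [xootaidimdovios].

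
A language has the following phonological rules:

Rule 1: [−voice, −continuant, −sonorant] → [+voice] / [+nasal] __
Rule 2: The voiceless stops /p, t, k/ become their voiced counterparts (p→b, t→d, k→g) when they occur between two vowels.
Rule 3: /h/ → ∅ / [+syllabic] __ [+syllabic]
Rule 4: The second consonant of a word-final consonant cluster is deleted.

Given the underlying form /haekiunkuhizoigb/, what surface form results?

haegiunguizoig

Rule 1 (post-nasal voicing): /k/ is a voiceless stop immediately after the nasal /n/, so it voices to [g]. /haekiunkuhizoigb/ → haekiunguhizoigb.
Rule 2 (intervocalic voicing): /k/ is a voiceless stop between vowels /e/ and /i/, so it voices to [g]. /haekiunguhizoigb/ → haegiunguhizoigb.
Rule 3 (intervocalic h-deletion): /h/ occurs between vowels /u/ and /i/, so it deletes. /haegiunguhizoigb/ → haegiunguizoigb.
Rule 4 (final cluster simplification): /b/ is the second consonant of a word-final cluster /gb/, so it deletes. /haegiunguizoigb/ → haegiunguizoig.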